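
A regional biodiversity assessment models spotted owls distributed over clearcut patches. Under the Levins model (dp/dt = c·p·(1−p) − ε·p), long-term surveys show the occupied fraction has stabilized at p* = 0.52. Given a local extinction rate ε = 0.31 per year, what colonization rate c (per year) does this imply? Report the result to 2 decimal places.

0.65

At equilibrium c(1−p*) = ε, so c = ε/(1−p*).
c = 0.31/(1 − 0.52) = 0.31/0.4800 = 0.6458.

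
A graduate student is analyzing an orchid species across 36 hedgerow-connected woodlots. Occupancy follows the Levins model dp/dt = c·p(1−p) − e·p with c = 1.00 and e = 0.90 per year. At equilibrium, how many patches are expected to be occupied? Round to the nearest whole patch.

p* = 1 − e/c = 1 − 0.90/1.00 = 0.1000.
Expected occupied patches = N × p* = 36 × 0.1000 = 3.60 ≈ 4.

4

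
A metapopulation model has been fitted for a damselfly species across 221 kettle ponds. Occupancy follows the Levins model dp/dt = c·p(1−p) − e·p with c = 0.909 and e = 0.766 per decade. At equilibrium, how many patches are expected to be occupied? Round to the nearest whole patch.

p* = 1 − e/c = 1 − 0.766/0.909 = 0.1573.
Expected occupied patches = N × p* = 221 × 0.1573 = 34.77 ≈ 35.

35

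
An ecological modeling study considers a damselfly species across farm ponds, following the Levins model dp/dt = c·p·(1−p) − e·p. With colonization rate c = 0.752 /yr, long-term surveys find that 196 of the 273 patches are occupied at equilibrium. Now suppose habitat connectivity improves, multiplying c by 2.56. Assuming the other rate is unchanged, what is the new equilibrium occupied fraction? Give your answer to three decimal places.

Observed p* = 196/273 = 0.71795.
Balance c(1−p*) = e gives e = 0.752×(1 − 0.71795) = 0.21210.
New p* = 1 − e/c = 1 − 0.21210/1.92512 = 0.88983.

0.890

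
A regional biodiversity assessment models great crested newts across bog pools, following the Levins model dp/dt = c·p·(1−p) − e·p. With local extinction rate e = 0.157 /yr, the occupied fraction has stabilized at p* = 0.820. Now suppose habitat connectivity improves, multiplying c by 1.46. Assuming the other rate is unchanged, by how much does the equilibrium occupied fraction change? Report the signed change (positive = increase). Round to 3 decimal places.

0.057

Balance c(1−p*) = e gives c = e/(1 − 0.82000) = 0.157/0.18000 = 0.87222.
New p* = 1 − e/c = 1 − 0.15700/1.27344 = 0.87671.
Δp* = 0.87671 − 0.82000 = +0.05671.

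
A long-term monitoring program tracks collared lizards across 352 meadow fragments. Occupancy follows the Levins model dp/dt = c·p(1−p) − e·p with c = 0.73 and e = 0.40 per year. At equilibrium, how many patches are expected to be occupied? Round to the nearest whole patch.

p* = 1 − e/c = 1 − 0.40/0.73 = 0.4521.
Expected occupied patches = N × p* = 352 × 0.4521 = 159.12 ≈ 159.

159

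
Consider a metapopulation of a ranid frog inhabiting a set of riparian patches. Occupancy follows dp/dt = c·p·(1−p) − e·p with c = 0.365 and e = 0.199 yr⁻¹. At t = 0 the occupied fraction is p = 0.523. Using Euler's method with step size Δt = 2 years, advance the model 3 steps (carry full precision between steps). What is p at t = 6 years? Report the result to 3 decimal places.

Update rule: p ← p + [c·p·(1−p) − e·p]·Δt with Δt = 2.
  1  |  dp/dt·Δt = -0.026040  |  p_1 = 0.496960
  2  |  dp/dt·Δt = -0.015297  |  p_2 = 0.481663
  3  |  dp/dt·Δt = -0.009447  |  p_3 = 0.472216

0.472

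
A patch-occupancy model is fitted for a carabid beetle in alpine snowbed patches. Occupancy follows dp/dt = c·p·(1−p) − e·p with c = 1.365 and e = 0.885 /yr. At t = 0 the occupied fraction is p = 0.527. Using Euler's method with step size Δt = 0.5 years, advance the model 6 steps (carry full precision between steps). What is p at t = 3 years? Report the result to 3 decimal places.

Update rule: p ← p + [c·p·(1−p) − e·p]·Δt with Δt = 0.5.
p: 0.52700 → 0.46393  (Δp = -0.06307)
p: 0.46393 → 0.42838  (Δp = -0.03555)
p: 0.42838 → 0.40594  (Δp = -0.02243)
p: 0.40594 → 0.39090  (Δp = -0.01504)
p: 0.39090 → 0.38043  (Δp = -0.01047)
p: 0.38043 → 0.37296  (Δp = -0.00747)

0.373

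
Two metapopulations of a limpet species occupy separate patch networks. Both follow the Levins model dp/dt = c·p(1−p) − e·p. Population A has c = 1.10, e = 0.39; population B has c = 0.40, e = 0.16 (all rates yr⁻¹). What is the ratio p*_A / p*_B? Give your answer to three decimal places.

A: p*_A = 1 − 0.39/1.10 = 0.6455.
B: p*_B = 1 − 0.16/0.40 = 0.6000.
p*_A / p*_B = 0.6455/0.6000 = 1.0758.

1.076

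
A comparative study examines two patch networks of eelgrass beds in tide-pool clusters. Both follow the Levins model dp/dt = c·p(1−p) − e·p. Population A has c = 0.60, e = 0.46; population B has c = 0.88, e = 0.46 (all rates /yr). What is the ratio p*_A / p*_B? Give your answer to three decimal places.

0.489

A: p*_A = 1 − 0.46/0.60 = 0.2333.
B: p*_B = 1 − 0.46/0.88 = 0.4773.
p*_A / p*_B = 0.2333/0.4773 = 0.4889.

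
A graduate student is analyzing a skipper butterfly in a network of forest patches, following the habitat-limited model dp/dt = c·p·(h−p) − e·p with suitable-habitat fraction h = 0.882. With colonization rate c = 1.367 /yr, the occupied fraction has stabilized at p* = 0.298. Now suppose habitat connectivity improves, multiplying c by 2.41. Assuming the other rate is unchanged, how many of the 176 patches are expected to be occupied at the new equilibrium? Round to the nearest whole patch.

Balance c(h−p*) = e gives e = 1.367×(0.882 − 0.29800) = 0.79833.
New p* = 0.882 − e/c = 0.882 − 0.79833/3.29447 = 0.63968.
Expected occupied = 176 × 0.63968 = 112.58 ≈ 113.

113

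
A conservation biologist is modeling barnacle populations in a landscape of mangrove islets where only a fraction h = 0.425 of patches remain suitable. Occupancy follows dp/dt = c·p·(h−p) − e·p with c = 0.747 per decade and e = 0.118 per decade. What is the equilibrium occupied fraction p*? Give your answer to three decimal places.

Setting dp/dt = 0 and dividing by p* gives c·(h−p*) = e.
So p* = h − e/c = 0.425 − 0.118/0.747 = 0.425 − 0.1580 = 0.2670.

0.267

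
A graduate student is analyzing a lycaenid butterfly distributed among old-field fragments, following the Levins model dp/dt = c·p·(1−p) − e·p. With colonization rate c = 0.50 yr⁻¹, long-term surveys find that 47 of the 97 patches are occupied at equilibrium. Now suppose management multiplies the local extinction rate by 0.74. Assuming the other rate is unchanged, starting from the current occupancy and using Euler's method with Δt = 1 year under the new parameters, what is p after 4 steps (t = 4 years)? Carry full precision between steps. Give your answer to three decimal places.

0.579

Observed p* = 47/97 = 0.48454.
Balance c(1−p*) = e gives e = 0.50×(1 − 0.48454) = 0.25773.
Starting from p₀ = 0.48454; update p ← p + (dp/dt)·Δt with the new parameters.
  1  |  dp/dt·Δt = +0.032469  |  p_1 = 0.517005
  2  |  dp/dt·Δt = +0.026251  |  p_2 = 0.543256
  3  |  dp/dt·Δt = +0.020454  |  p_3 = 0.563710
  4  |  dp/dt·Δt = +0.015459  |  p_4 = 0.579169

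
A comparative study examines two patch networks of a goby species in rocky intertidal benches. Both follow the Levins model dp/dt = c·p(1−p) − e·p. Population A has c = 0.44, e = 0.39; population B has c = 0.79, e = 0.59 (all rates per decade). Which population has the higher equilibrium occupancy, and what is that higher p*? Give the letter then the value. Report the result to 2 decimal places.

A: p*_A = 1 − 0.39/0.44 = 0.1136.
B: p*_B = 1 − 0.59/0.79 = 0.2532.
B is higher at 0.2532.

B, 0.25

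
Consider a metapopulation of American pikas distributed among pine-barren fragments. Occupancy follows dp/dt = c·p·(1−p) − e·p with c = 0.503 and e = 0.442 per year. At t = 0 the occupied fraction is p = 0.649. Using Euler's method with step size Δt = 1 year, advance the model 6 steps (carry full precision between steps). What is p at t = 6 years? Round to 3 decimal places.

Update rule: p ← p + [c·p·(1−p) − e·p]·Δt with Δt = 1.
  1  |  dp/dt·Δt = -0.172275  |  p_1 = 0.476725
  2  |  dp/dt·Δt = -0.085235  |  p_2 = 0.391490
  3  |  dp/dt·Δt = -0.053211  |  p_3 = 0.338279
  4  |  dp/dt·Δt = -0.036925  |  p_4 = 0.301354
  5  |  dp/dt·Δt = -0.027297  |  p_5 = 0.274057
  6  |  dp/dt·Δt = -0.021062  |  p_6 = 0.252996

0.253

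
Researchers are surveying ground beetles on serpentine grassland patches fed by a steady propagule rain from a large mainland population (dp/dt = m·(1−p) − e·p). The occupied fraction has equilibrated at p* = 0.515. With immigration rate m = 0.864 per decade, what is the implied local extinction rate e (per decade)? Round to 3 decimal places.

0.814

At equilibrium m(1−p*) = e·p*, so e = m(1−p*)/p*.
e = 0.864 × 0.4850 / 0.515 = 0.8137.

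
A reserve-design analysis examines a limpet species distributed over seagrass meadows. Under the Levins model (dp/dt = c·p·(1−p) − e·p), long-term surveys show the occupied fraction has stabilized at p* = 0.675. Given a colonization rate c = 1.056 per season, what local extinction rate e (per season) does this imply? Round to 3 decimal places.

At equilibrium c(1−p*) = e.
e = 1.056 × (1 − 0.675) = 1.056 × 0.3250 = 0.3432.

0.343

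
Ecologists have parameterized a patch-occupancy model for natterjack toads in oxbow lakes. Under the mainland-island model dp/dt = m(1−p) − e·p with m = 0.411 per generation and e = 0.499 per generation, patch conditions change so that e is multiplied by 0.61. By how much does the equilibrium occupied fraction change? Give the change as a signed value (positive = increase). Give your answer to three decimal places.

Before: p* = 0.411/(0.411+0.499) = 0.4516.
After: m = 0.411, e = 0.30439; p* = 0.411/0.7154 = 0.5745.
Δp* = 0.5745 − 0.4516 = +0.1229.

0.123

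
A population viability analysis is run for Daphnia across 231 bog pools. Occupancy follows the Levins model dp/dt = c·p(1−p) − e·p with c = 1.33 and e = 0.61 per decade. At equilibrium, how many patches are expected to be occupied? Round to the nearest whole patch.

125

p* = 1 − e/c = 1 − 0.61/1.33 = 0.5414.
Expected occupied patches = N × p* = 231 × 0.5414 = 125.05 ≈ 125.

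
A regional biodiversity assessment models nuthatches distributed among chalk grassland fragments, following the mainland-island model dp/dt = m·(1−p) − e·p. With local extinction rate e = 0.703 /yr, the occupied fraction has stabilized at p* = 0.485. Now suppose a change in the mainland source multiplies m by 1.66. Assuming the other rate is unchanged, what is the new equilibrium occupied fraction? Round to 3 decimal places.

0.610

Balance m(1−p*) = e·p* gives m = e·p*/(1−p*) = 0.703×0.48500/0.51500 = 0.66205.
New p* = m/(m+e) = 1.09900/(1.09900+0.70300) = 0.60988.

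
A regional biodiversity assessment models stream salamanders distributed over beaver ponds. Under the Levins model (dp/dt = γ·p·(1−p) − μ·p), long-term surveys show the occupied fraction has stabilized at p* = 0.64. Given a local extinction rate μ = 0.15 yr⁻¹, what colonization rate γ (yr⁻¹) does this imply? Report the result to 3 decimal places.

At equilibrium γ(1−p*) = μ, so γ = μ/(1−p*).
γ = 0.15/(1 − 0.64) = 0.15/0.3600 = 0.4167.

0.417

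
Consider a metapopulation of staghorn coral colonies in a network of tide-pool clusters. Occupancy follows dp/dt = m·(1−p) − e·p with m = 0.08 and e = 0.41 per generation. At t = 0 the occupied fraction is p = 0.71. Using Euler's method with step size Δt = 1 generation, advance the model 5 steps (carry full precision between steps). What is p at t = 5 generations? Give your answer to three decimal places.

0.182

Update rule: p ← p + [m·(1−p) − e·p]·Δt with Δt = 1.
p: 0.71000 → 0.44210  (Δp = -0.26790)
p: 0.44210 → 0.30547  (Δp = -0.13663)
p: 0.30547 → 0.23579  (Δp = -0.06968)
p: 0.23579 → 0.20025  (Δp = -0.03554)
p: 0.20025 → 0.18213  (Δp = -0.01812)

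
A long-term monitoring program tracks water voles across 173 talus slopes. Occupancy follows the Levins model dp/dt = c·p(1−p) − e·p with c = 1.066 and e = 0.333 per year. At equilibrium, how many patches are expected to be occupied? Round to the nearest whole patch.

p* = 1 − e/c = 1 − 0.333/1.066 = 0.6876.
Expected occupied patches = N × p* = 173 × 0.6876 = 118.96 ≈ 119.

119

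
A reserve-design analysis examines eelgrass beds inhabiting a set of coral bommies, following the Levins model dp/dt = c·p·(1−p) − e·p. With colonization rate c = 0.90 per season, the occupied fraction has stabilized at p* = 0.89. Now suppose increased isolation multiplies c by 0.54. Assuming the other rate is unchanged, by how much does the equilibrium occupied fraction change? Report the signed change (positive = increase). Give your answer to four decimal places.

Balance c(1−p*) = e gives e = 0.90×(1 − 0.89000) = 0.09900.
New p* = 1 − e/c = 1 − 0.09900/0.48600 = 0.79630.
Δp* = 0.79630 − 0.89000 = -0.09370.

-0.0937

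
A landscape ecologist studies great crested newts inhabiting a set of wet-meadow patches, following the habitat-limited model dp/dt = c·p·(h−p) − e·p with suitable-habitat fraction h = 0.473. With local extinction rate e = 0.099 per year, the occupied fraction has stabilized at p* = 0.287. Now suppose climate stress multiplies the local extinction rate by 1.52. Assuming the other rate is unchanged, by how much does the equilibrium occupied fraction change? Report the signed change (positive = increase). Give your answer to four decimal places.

Balance c(h−p*) = e gives c = e/(0.473 − 0.28700) = 0.099/0.18600 = 0.53226.
New p* = 0.473 − e/c = 0.473 − 0.15048/0.53226 = 0.19028.
Δp* = 0.19028 − 0.28700 = -0.09672.

-0.0967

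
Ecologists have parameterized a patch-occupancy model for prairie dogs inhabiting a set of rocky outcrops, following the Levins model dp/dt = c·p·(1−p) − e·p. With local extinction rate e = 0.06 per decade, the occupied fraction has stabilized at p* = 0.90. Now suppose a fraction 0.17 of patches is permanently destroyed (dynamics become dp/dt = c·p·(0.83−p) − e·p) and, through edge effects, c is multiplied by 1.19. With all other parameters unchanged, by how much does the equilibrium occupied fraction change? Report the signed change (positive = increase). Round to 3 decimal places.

-0.154

Balance c(1−p*) = e gives c = e/(1 − 0.90000) = 0.06/0.10000 = 0.60000.
New p* = 0.83 − e/c = 0.83 − 0.06000/0.71400 = 0.74597.
Δp* = 0.74597 − 0.90000 = -0.15403.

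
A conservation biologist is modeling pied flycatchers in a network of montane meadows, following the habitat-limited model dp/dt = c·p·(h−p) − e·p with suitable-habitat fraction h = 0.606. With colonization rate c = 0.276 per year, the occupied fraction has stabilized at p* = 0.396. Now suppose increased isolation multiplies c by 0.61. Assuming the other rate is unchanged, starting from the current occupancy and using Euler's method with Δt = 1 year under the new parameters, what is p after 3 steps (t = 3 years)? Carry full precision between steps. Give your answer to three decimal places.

0.371

Balance c(h−p*) = e gives e = 0.276×(0.606 − 0.39600) = 0.05796.
Starting from p₀ = 0.39600; update p ← p + (dp/dt)·Δt with the new parameters.
step 1: Δp = -0.00895, p = 0.38705
step 2: Δp = -0.00817, p = 0.37888
step 3: Δp = -0.00747, p = 0.37141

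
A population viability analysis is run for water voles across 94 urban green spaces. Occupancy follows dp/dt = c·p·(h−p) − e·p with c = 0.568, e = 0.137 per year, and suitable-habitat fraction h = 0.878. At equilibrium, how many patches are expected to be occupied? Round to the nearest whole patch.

p* = h − e/c = 0.878 − 0.2412 = 0.6368.
Expected occupied patches = N × p* = 94 × 0.6368 = 59.86 ≈ 60.

60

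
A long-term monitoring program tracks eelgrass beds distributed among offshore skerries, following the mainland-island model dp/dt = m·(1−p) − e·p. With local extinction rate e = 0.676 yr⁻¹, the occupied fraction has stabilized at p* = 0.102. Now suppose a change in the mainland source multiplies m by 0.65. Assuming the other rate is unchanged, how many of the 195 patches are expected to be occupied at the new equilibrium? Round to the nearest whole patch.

13

Balance m(1−p*) = e·p* gives m = e·p*/(1−p*) = 0.676×0.10200/0.89800 = 0.07678.
New p* = m/(m+e) = 0.04991/(0.04991+0.67600) = 0.06876.
Expected occupied = 195 × 0.06876 = 13.41 ≈ 13.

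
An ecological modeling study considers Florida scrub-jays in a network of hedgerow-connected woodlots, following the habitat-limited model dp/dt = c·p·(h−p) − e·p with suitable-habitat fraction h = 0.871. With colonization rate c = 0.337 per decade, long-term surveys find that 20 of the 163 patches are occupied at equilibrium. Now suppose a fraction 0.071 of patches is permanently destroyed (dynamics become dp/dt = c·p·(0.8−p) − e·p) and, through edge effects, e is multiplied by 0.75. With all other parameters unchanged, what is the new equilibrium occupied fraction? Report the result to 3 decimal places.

0.239

Observed p* = 20/163 = 0.12270.
Balance c(h−p*) = e gives e = 0.337×(0.871 − 0.12270) = 0.25218.
New p* = 0.8 − e/c = 0.8 − 0.18913/0.33700 = 0.23878.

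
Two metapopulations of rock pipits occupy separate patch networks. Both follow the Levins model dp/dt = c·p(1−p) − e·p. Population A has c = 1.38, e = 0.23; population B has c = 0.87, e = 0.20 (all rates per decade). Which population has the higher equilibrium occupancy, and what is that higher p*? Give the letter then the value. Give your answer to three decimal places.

A: p*_A = 1 − 0.23/1.38 = 0.8333.
B: p*_B = 1 − 0.20/0.87 = 0.7701.
A is higher at 0.8333.

A, 0.833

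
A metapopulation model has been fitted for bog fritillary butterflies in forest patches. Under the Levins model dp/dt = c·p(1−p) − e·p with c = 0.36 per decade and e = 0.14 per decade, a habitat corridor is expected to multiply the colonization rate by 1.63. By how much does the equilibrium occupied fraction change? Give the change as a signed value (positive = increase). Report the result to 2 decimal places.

Before: p* = 1 − 0.14/0.36 = 0.6111.
After the change, c = 0.5868, e = 0.14, so p* = 1 − 0.14/0.5868 = 0.7614.
Δp* = 0.7614 − 0.6111 = +0.1503.

0.15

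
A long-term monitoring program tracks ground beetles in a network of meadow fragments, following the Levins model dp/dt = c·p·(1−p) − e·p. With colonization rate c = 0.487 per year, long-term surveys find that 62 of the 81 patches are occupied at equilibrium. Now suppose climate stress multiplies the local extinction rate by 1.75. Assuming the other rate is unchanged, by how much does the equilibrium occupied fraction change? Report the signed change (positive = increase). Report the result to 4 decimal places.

Observed p* = 62/81 = 0.76543.
Balance c(1−p*) = e gives e = 0.487×(1 − 0.76543) = 0.11424.
New p* = 1 − e/c = 1 − 0.19992/0.48700 = 0.58949.
Δp* = 0.58949 − 0.76543 = -0.17594.

-0.1759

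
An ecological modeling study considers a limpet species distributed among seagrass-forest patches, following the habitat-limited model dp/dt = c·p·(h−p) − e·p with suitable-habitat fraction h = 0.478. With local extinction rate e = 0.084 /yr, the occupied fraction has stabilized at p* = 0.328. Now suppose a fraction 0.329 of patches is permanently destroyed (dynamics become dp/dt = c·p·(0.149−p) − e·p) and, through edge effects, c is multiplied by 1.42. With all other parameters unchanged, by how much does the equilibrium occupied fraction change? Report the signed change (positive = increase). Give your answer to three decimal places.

-0.285

Balance c(h−p*) = e gives c = e/(0.478 − 0.32800) = 0.084/0.15000 = 0.56000.
New p* = 0.149 − e/c = 0.149 − 0.08400/0.79520 = 0.04337.
Δp* = 0.04337 − 0.32800 = -0.28463.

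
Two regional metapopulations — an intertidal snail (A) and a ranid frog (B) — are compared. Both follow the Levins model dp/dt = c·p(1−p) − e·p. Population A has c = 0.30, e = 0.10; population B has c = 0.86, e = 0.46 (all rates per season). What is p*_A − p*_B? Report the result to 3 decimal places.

0.202

A: p*_A = 1 − 0.10/0.30 = 0.6667.
B: p*_B = 1 − 0.46/0.86 = 0.4651.
p*_A − p*_B = 0.6667 − 0.4651 = 0.2016.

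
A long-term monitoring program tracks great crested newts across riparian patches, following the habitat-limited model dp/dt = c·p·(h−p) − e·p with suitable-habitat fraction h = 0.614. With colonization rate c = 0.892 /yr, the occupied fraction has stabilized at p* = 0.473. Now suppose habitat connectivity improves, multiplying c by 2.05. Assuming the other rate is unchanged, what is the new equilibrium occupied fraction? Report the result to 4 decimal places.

Balance c(h−p*) = e gives e = 0.892×(0.614 − 0.47300) = 0.12577.
New p* = 0.614 − e/c = 0.614 − 0.12577/1.82860 = 0.54522.

0.5452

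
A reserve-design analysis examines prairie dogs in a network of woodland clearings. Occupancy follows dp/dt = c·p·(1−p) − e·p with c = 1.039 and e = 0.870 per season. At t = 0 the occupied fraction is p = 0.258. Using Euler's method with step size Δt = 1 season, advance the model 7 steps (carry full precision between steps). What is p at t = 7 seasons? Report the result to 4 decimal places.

0.1795

Update rule: p ← p + [c·p·(1−p) − e·p]·Δt with Δt = 1.
  1  |  dp/dt·Δt = -0.025558  |  p_1 = 0.232442
  2  |  dp/dt·Δt = -0.016854  |  p_2 = 0.215588
  3  |  dp/dt·Δt = -0.011857  |  p_3 = 0.203732
  4  |  dp/dt·Δt = -0.008695  |  p_4 = 0.195037
  5  |  dp/dt·Δt = -0.006562  |  p_5 = 0.188475
  6  |  dp/dt·Δt = -0.005056  |  p_6 = 0.183419
  7  |  dp/dt·Δt = -0.003957  |  p_7 = 0.179462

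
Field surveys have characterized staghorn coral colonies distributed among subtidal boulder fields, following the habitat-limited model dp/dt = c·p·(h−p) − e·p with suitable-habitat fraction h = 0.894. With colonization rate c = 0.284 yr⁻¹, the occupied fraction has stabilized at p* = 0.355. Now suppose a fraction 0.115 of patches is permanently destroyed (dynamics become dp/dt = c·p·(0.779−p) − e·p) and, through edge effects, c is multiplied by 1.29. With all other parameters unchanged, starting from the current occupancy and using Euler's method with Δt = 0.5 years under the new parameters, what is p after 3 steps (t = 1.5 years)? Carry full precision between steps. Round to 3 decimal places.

0.356

Balance c(h−p*) = e gives e = 0.284×(0.894 − 0.35500) = 0.15308.
Starting from p₀ = 0.35500; update p ← p + (dp/dt)·Δt with the new parameters.
t = 0.5: p = 0.35500 + (+0.00040) = 0.35540
t = 1: p = 0.35540 + (+0.00038) = 0.35578
t = 1.5: p = 0.35578 + (+0.00035) = 0.35613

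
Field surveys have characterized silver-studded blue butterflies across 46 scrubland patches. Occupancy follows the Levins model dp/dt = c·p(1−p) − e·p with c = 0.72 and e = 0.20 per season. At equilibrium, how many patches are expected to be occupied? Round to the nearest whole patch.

33

p* = 1 − e/c = 1 − 0.20/0.72 = 0.7222.
Expected occupied patches = N × p* = 46 × 0.7222 = 33.22 ≈ 33.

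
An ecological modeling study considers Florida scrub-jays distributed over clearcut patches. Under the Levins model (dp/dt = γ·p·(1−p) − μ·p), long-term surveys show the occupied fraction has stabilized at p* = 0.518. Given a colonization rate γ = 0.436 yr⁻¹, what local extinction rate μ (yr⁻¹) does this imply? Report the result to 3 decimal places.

At equilibrium γ(1−p*) = μ.
μ = 0.436 × (1 − 0.518) = 0.436 × 0.4820 = 0.2102.

0.210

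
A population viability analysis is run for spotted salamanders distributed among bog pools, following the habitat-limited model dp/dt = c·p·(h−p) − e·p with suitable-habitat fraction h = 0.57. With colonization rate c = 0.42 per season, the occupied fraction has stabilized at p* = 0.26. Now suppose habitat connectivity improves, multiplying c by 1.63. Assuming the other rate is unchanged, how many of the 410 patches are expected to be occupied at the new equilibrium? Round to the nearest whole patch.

156

Balance c(h−p*) = e gives e = 0.42×(0.57 − 0.26000) = 0.13020.
New p* = 0.57 − e/c = 0.57 − 0.13020/0.68460 = 0.37982.
Expected occupied = 410 × 0.37982 = 155.73 ≈ 156.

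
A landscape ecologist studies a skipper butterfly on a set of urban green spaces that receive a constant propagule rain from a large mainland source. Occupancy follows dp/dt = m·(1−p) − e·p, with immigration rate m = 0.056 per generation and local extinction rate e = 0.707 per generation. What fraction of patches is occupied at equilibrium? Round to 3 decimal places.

Setting dp/dt = 0: m − m·p* = e·p*, so m = (m+e)·p*.
p* = m/(m+e) = 0.056/(0.056+0.707) = 0.056/0.7630 = 0.0734.

0.073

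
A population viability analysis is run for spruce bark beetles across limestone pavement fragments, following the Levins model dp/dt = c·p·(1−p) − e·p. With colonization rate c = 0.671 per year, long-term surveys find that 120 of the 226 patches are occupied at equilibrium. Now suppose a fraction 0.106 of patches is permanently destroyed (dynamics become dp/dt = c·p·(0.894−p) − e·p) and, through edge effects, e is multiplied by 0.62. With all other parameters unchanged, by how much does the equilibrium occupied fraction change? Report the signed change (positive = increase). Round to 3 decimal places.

0.072

Observed p* = 120/226 = 0.53097.
Balance c(1−p*) = e gives e = 0.671×(1 − 0.53097) = 0.31472.
New p* = 0.894 − e/c = 0.894 − 0.19513/0.67100 = 0.60320.
Δp* = 0.60320 − 0.53097 = +0.07223.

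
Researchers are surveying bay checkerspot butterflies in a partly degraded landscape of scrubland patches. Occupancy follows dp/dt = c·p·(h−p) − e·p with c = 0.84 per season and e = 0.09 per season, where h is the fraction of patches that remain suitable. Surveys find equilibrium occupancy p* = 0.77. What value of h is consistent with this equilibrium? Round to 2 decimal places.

At equilibrium c(h−p*) = e, so h = p* + e/c.
h = 0.77 + 0.09/0.84 = 0.77 + 0.1071 = 0.8771.

0.88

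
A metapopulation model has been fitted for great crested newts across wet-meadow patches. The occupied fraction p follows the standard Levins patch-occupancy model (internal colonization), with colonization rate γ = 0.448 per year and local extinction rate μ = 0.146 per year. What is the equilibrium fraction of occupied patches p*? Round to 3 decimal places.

0.674

Setting dp/dt = 0 and dividing through by p* gives γ·(1−p*) = μ.
So p* = 1 − μ/γ = 1 − 0.146/0.448 = 1 − 0.3259 = 0.6741.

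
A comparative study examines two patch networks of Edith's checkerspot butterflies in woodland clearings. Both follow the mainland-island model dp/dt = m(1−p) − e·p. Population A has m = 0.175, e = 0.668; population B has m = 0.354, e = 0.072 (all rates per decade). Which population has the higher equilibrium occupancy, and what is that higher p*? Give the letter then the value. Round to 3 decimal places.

B, 0.831

A: p*_A = m/(m+e) = 0.175/0.8430 = 0.2076.
B: p*_B = 0.354/0.4260 = 0.8310.
B is higher at 0.8310.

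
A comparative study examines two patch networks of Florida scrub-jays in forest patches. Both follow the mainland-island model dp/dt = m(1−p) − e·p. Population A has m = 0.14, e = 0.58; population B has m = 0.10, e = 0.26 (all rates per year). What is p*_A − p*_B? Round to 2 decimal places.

A: p*_A = m/(m+e) = 0.14/0.7200 = 0.1944.
B: p*_B = 0.10/0.3600 = 0.2778.
p*_A − p*_B = 0.1944 − 0.2778 = -0.0833.

-0.08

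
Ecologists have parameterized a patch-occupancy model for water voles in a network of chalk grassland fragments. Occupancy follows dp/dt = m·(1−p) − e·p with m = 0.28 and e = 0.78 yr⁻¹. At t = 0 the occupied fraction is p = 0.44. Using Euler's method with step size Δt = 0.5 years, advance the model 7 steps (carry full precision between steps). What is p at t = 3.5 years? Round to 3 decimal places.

0.265

Update rule: p ← p + [m·(1−p) − e·p]·Δt with Δt = 0.5.
step 1: Δp = -0.09320, p = 0.34680
step 2: Δp = -0.04380, p = 0.30300
step 3: Δp = -0.02059, p = 0.28241
step 4: Δp = -0.00968, p = 0.27273
step 5: Δp = -0.00455, p = 0.26818
step 6: Δp = -0.00214, p = 0.26605
step 7: Δp = -0.00100, p = 0.26504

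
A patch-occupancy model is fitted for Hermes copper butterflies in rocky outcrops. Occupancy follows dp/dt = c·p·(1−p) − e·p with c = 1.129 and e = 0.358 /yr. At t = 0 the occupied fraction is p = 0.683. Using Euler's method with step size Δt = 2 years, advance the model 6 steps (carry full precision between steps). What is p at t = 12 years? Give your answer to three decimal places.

Update rule: p ← p + [c·p·(1−p) − e·p]·Δt with Δt = 2.
  1  |  dp/dt·Δt = -0.000146  |  p_1 = 0.682854
  2  |  dp/dt·Δt = +0.000079  |  p_2 = 0.682933
  3  |  dp/dt·Δt = -0.000043  |  p_3 = 0.682890
  4  |  dp/dt·Δt = +0.000023  |  p_4 = 0.682913
  5  |  dp/dt·Δt = -0.000013  |  p_5 = 0.682901
  6  |  dp/dt·Δt = +0.000007  |  p_6 = 0.682908

0.683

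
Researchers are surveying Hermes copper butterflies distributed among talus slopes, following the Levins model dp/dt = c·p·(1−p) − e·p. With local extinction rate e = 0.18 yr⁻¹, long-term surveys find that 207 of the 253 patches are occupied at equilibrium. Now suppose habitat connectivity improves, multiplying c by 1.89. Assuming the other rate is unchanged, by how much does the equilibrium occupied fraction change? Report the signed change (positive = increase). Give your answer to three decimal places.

0.086

Observed p* = 207/253 = 0.81818.
Balance c(1−p*) = e gives c = e/(1 − 0.81818) = 0.18/0.18182 = 0.98999.
New p* = 1 − e/c = 1 − 0.18000/1.87108 = 0.90380.
Δp* = 0.90380 − 0.81818 = +0.08562.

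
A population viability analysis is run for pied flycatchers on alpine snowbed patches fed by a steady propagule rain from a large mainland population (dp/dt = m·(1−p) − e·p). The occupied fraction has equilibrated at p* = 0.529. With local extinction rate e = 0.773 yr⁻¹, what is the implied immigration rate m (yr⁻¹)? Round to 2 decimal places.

0.87

At equilibrium m(1−p*) = e·p*, so m = e·p*/(1−p*).
m = 0.773 × 0.529 / 0.4710 = 0.4089/0.4710 = 0.8682.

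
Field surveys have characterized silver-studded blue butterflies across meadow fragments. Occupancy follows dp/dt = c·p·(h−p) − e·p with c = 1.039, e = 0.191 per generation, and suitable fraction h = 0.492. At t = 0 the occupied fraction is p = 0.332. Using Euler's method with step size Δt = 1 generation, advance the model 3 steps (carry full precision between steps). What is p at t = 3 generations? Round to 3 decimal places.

Update rule: p ← p + [c·p·(h−p) − e·p]·Δt with Δt = 1.
step 1: Δp = -0.00822, p = 0.32378
step 2: Δp = -0.00525, p = 0.31853
step 3: Δp = -0.00343, p = 0.31510

0.315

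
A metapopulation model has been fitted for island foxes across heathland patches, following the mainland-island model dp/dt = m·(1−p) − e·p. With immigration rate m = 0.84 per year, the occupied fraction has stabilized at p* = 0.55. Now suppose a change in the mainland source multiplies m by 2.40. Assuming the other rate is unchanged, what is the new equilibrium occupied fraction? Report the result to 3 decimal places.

Balance m(1−p*) = e·p* gives e = m(1−p*)/p* = 0.84×0.45000/0.55000 = 0.68727.
New p* = m/(m+e) = 2.01600/(2.01600+0.68727) = 0.74576.

0.746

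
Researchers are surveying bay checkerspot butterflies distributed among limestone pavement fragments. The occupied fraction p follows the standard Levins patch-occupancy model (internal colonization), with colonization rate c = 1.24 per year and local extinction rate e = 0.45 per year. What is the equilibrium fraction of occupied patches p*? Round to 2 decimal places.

Setting dp/dt = 0 and dividing through by p* gives c·(1−p*) = e.
So p* = 1 − e/c = 1 − 0.45/1.24 = 1 − 0.3629 = 0.6371.

0.64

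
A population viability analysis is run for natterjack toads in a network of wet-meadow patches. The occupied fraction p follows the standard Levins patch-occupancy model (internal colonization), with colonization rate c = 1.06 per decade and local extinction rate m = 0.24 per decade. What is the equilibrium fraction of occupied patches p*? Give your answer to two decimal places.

0.77

At equilibrium, colonization balances extinction: c·p*·(1−p*) = m·p*.
So p* = 1 − m/c = 1 − 0.24/1.06 = 1 − 0.2264 = 0.7736.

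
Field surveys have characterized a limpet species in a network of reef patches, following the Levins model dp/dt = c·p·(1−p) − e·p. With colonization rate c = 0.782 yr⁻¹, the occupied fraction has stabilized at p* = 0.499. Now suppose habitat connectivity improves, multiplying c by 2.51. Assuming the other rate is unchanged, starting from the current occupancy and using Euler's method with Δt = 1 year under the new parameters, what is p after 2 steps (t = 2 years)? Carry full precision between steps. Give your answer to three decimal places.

Balance c(1−p*) = e gives e = 0.782×(1 − 0.49900) = 0.39178.
Starting from p₀ = 0.49900; update p ← p + (dp/dt)·Δt with the new parameters.
  1  |  dp/dt·Δt = +0.295204  |  p_1 = 0.794204
  2  |  dp/dt·Δt = +0.009657  |  p_2 = 0.803860

0.804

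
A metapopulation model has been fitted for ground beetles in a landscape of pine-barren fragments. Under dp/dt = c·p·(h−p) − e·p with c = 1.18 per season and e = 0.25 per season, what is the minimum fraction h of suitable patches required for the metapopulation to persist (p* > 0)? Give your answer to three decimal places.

p* = h − e/c is positive only when h > e/c.
h_min = e/c = 0.25/1.18 = 0.2119.

0.212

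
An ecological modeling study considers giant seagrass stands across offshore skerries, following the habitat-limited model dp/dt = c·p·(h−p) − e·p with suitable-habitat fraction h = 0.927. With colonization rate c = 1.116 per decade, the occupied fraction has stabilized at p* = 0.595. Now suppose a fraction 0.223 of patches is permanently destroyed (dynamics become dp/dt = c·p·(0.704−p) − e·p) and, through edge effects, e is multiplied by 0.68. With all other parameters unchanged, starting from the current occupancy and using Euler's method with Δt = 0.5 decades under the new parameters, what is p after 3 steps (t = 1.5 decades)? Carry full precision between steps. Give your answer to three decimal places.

0.516

Balance c(h−p*) = e gives e = 1.116×(0.927 − 0.59500) = 0.37051.
Starting from p₀ = 0.59500; update p ← p + (dp/dt)·Δt with the new parameters.
  1  |  dp/dt·Δt = -0.038765  |  p_1 = 0.556235
  2  |  dp/dt·Δt = -0.024208  |  p_2 = 0.532027
  3  |  dp/dt·Δt = -0.015968  |  p_3 = 0.516059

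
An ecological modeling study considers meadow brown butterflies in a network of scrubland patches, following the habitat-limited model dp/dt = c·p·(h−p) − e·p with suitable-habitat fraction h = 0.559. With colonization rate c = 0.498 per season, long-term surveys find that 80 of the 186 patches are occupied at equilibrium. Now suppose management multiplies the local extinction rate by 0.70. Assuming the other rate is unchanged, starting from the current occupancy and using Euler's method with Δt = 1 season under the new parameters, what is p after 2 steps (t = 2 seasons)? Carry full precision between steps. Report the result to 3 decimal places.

0.445

Observed p* = 80/186 = 0.43011.
Balance c(h−p*) = e gives e = 0.498×(0.559 − 0.43011) = 0.06419.
Starting from p₀ = 0.43011; update p ← p + (dp/dt)·Δt with the new parameters.
  1  |  dp/dt·Δt = +0.008282  |  p_1 = 0.438390
  2  |  dp/dt·Δt = +0.006634  |  p_2 = 0.445024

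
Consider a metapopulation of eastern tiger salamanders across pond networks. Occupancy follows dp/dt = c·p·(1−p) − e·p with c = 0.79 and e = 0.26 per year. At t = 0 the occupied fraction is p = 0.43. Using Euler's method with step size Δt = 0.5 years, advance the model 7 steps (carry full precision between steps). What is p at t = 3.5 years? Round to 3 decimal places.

Update rule: p ← p + [c·p·(1−p) − e·p]·Δt with Δt = 0.5.
  1  |  dp/dt·Δt = +0.040915  |  p_1 = 0.470915
  2  |  dp/dt·Δt = +0.037197  |  p_2 = 0.508111
  3  |  dp/dt·Δt = +0.032670  |  p_3 = 0.540781
  4  |  dp/dt·Δt = +0.027792  |  p_4 = 0.568573
  5  |  dp/dt·Δt = +0.022978  |  p_5 = 0.591551
  6  |  dp/dt·Δt = +0.018538  |  p_6 = 0.610088
  7  |  dp/dt·Δt = +0.014651  |  p_7 = 0.624740

0.625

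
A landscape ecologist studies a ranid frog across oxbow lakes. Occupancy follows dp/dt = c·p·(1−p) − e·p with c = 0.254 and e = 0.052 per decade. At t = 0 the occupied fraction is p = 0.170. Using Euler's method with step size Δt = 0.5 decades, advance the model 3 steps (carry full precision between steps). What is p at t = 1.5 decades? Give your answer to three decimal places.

0.213

Update rule: p ← p + [c·p·(1−p) − e·p]·Δt with Δt = 0.5.
t = 0.5: p = 0.17000 + (+0.01350) = 0.18350
t = 1: p = 0.18350 + (+0.01426) = 0.19776
t = 1.5: p = 0.19776 + (+0.01501) = 0.21276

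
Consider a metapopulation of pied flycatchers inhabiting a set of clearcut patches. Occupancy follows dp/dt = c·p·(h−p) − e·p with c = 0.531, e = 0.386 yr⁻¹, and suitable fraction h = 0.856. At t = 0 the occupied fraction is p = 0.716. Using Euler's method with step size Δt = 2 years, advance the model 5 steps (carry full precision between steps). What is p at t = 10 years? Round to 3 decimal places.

Update rule: p ← p + [c·p·(h−p) − e·p]·Δt with Δt = 2.
  1  |  dp/dt·Δt = -0.446297  |  p_1 = 0.269703
  2  |  dp/dt·Δt = -0.040281  |  p_2 = 0.229422
  3  |  dp/dt·Δt = -0.024450  |  p_3 = 0.204972
  4  |  dp/dt·Δt = -0.016522  |  p_4 = 0.188449
  5  |  dp/dt·Δt = -0.011884  |  p_5 = 0.176565

0.177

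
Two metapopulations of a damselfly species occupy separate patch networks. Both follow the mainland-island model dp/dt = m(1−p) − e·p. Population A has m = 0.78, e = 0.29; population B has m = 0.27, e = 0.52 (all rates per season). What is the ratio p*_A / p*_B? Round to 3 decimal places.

A: p*_A = m/(m+e) = 0.78/1.0700 = 0.7290.
B: p*_B = 0.27/0.7900 = 0.3418.
p*_A / p*_B = 0.7290/0.3418 = 2.1329.

2.133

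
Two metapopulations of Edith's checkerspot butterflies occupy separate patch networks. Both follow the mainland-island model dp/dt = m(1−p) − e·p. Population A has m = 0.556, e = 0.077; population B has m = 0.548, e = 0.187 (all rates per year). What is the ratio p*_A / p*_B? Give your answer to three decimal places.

1.178

A: p*_A = m/(m+e) = 0.556/0.6330 = 0.8784.
B: p*_B = 0.548/0.7350 = 0.7456.
p*_A / p*_B = 0.8784/0.7456 = 1.1781.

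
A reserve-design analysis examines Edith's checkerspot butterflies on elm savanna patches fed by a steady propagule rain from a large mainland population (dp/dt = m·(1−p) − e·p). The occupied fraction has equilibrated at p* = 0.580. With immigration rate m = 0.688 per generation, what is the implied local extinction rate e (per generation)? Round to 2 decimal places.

0.50

At equilibrium m(1−p*) = e·p*, so e = m(1−p*)/p*.
e = 0.688 × 0.4200 / 0.580 = 0.4982.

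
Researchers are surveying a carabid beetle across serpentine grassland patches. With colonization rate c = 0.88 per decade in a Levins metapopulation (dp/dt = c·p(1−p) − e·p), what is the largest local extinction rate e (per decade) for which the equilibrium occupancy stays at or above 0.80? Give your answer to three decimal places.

0.176

1 − e/c ≥ 0.80 ⇒ e ≤ c(1 − 0.80) = 0.88 × 0.2000.
e_max = 0.1760.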